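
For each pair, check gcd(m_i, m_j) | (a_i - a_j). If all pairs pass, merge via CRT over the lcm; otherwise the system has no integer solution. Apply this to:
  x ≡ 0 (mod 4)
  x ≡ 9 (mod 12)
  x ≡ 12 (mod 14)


Moduli 4, 12, 14 are not pairwise coprime, so CRT works modulo lcm(m_i) when all pairwise compatibility conditions hold.
Pairwise compatibility: gcd(m_i, m_j) must divide a_i - a_j for every pair.
Merge one congruence at a time:
  Start: x ≡ 0 (mod 4).
  Combine with x ≡ 9 (mod 12): gcd(4, 12) = 4, and 9 - 0 = 9 is NOT divisible by 4.
    ⇒ system is inconsistent (no integer solution).

No solution (the system is inconsistent).


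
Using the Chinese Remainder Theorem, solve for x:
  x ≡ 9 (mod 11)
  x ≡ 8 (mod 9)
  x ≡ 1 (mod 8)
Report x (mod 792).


Moduli 11, 9, 8 are pairwise coprime; by CRT there is a unique solution modulo M = 11 · 9 · 8 = 792.
Solve pairwise, accumulating the modulus:
  Start with x ≡ 9 (mod 11).
  Combine with x ≡ 8 (mod 9): since gcd(11, 9) = 1, we get a unique residue mod 99.
    Write x = 9 + 11·t and substitute into x ≡ 8 (mod 9): 11·t ≡ 8 − 9 = -1 (mod 9).
    Reduce coefficients mod 9: 2·t ≡ 8 (mod 9).
    The inverse of 2 mod 9 is 5 (since 2·5 = 10 = 1·9 + 1), so t ≡ 5·8 = 40 ≡ 4 (mod 9).
    Then x = 9 + 11·4 = 53, valid modulo lcm(11, 9) = 99: x ≡ 53 (mod 99).
  Combine with x ≡ 1 (mod 8): since gcd(99, 8) = 1, we get a unique residue mod 792.
    Write x = 53 + 99·t and substitute into x ≡ 1 (mod 8): 99·t ≡ 1 − 53 = -52 (mod 8).
    Reduce coefficients mod 8: 3·t ≡ 4 (mod 8).
    The inverse of 3 mod 8 is 3 (since 3·3 = 9 = 1·8 + 1), so t ≡ 3·4 = 12 ≡ 4 (mod 8).
    Then x = 53 + 99·4 = 449, valid modulo lcm(99, 8) = 792: x ≡ 449 (mod 792).
Verify: 449 mod 11 = 9 ✓, 449 mod 9 = 8 ✓, 449 mod 8 = 1 ✓.

x ≡ 449 (mod 792).


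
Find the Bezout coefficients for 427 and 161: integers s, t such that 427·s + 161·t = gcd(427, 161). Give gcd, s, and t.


Euclidean algorithm on (427, 161) — divide until remainder is 0:
  427 = 2 · 161 + 105
  161 = 1 · 105 + 56
  105 = 1 · 56 + 49
  56 = 1 · 49 + 7
  49 = 7 · 7 + 0
gcd(427, 161) = 7.
Track Bezout coefficients alongside the remainders: start with r₀ = 427 = a·1 + b·0 (s = 1, t = 0) and r₁ = 161 = a·0 + b·1 (s = 0, t = 1); each new remainder r_{k+1} = r_{k-1} − q_k·r_k inherits s_{k+1} = s_{k-1} − q_k·s_k, t_{k+1} = t_{k-1} − q_k·t_k, so r_k = a·s_k + b·t_k at every step:
  q = 2: r = 105, s = 1 − 2·0 = 1, t = 0 − 2·1 = -2  (check: 427·1 + 161·(-2) = 105)
  q = 1: r = 56, s = 0 − 1·1 = -1, t = 1 − 1·(-2) = 3  (check: 427·(-1) + 161·3 = 56)
  q = 1: r = 49, s = 1 − 1·(-1) = 2, t = -2 − 1·3 = -5  (check: 427·2 + 161·(-5) = 49)
  q = 1: r = 7, s = -1 − 1·2 = -3, t = 3 − 1·(-5) = 8  (check: 427·(-3) + 161·8 = 7)
The row with r = 7 (the gcd) gives the Bezout coefficients s = -3, t = 8.
Result: 427 · (-3) + 161 · (8) = 7.

gcd(427, 161) = 7; s = -3, t = 8 (check: 427·(-3) + 161·8 = 7).


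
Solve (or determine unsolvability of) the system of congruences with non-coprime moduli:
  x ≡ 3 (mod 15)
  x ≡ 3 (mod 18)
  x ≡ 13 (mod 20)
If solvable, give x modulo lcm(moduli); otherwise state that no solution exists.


Moduli 15, 18, 20 are not pairwise coprime, so CRT works modulo lcm(m_i) when all pairwise compatibility conditions hold.
Pairwise compatibility: gcd(m_i, m_j) must divide a_i - a_j for every pair.
Merge one congruence at a time:
  Start: x ≡ 3 (mod 15).
  Combine with x ≡ 3 (mod 18): gcd(15, 18) = 3; 3 - 3 = 0, which IS divisible by 3, so compatible.
    Write x = 3 + 15·t and substitute into x ≡ 3 (mod 18): 15·t ≡ 3 − 3 = 0 (mod 18).
    Divide the congruence (and modulus) by g = 3: 5·t ≡ 0 (mod 6).
    The inverse of 5 mod 6 is 5 (since 5·5 = 25 = 4·6 + 1), so t ≡ 5·0 = 0 ≡ 0 (mod 6).
    Then x = 3 + 15·0 = 3, valid modulo lcm(15, 18) = 90: x ≡ 3 (mod 90).
  Combine with x ≡ 13 (mod 20): gcd(90, 20) = 10; 13 - 3 = 10, which IS divisible by 10, so compatible.
    Write x = 3 + 90·t and substitute into x ≡ 13 (mod 20): 90·t ≡ 13 − 3 = 10 (mod 20).
    Divide the congruence (and modulus) by g = 10: 9·t ≡ 1 (mod 2).
    Reduce coefficients mod 2: 1·t ≡ 1 (mod 2).
    So t ≡ 1 (mod 2).
    Then x = 3 + 90·1 = 93, valid modulo lcm(90, 20) = 180: x ≡ 93 (mod 180).
Verify: 93 mod 15 = 3, 93 mod 18 = 3, 93 mod 20 = 13.

x ≡ 93 (mod 180).


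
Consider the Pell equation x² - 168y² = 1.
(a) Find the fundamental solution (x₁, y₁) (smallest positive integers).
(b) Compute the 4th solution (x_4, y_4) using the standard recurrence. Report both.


Step 1: Find the fundamental solution (x₁, y₁) of x² - 168y² = 1.
  Expand √168 as a continued fraction. a₀ = ⌊√168⌋ = 12; iterate m_{k+1} = d_k·a_k − m_k, d_{k+1} = (168 − m_{k+1}²)/d_k, a_{k+1} = ⌊(a₀ + m_{k+1})/d_{k+1}⌋ (starting m₀ = 0, d₀ = 1), with convergents p_k = a_k·p_{k-1} + p_{k-2}, q_k = a_k·q_{k-1} + q_{k-2} (p₋₁ = 1, q₋₁ = 0):
  k = 0: a₀ = 12; p₀/q₀ = 12/1; p₀² − 168·q₀² = 144 − 168 = -24.
  k = 1: m = 12, d = 24, a = ⌊(12 + 12)/24⌋ = 1; p/q = (1·12 + 1)/(1·1 + 0) = 13/1; p² − 168·q² = 169 − 168 = 1.
  The first convergent with p² − 168·q² = 1 gives the fundamental solution (x₁, y₁) = (13, 1).
Step 2: Apply the recurrence (x_{n+1}, y_{n+1}) = (x₁x_n + 168y₁y_n, x₁y_n + y₁x_n) repeatedly.
  From (x_1, y_1) = (13, 1): x_2 = 13·13 + 168·1·1 = 337; y_2 = 13·1 + 1·13 = 26.
  From (x_2, y_2) = (337, 26): x_3 = 13·337 + 168·1·26 = 8749; y_3 = 13·26 + 1·337 = 675.
  From (x_3, y_3) = (8749, 675): x_4 = 13·8749 + 168·1·675 = 227137; y_4 = 13·675 + 1·8749 = 17524.
Step 3: Verify x_4² - 168·y_4² = 51591216769 - 51591216768 = 1 (should be 1). ✓

(x_1, y_1) = (13, 1); (x_4, y_4) = (227137, 17524).


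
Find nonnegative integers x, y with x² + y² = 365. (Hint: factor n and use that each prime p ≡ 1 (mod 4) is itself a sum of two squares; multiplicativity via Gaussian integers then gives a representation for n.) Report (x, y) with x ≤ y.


Step 1: Factor n = 365 = 5 · 73.
Step 2: Check the mod-4 condition on each prime factor: 5 ≡ 1 (mod 4), exponent 1; 73 ≡ 1 (mod 4), exponent 1.
All primes ≡ 3 (mod 4) appear to even exponent (or don't appear), so by the two-squares theorem n IS expressible as a sum of two squares.
Step 3: Build a representation. Here n = 5 · 73 is a product of primes ≡ 1 (mod 4). Each prime p ≡ 1 (mod 4) is itself a sum of two squares; find a² by testing p − a² for a perfect square:
  5: 5 − 1² = 4 = 2² ⇒ 5 = 1² + 2².
  73: 73 − 1² = 72, 73 − 2² = 69, 73 − 3² = 64 = 8² ⇒ 73 = 3² + 8².
  Combine using the Brahmagupta–Fibonacci identity (a² + b²)(c² + d²) = (ac − bd)² + (ad + bc)² = (ac + bd)² + (ad − bc)²:
  5 · 73 = 365: from (1² + 2²)(3² + 8²), take (1·3 − 2·8, 1·8 + 2·3) = (3 − 16, 8 + 6) = (-13, 14); dropping signs (only squares matter) gives (13, 14); check 13² + 14² = 169 + 196 = 365 ✓.
Step 4: Order so x ≤ y and verify: 13² + 14² = 169 + 196 = 365 = n. ✓

n = 365 = 13² + 14² (one valid representation with x ≤ y).


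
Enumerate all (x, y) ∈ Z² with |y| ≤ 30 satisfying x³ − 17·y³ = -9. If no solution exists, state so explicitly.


The equation is x³ - 17y³ = -9. For fixed y, x³ = 17·y³ − 9, so a solution requires the RHS to be a perfect cube.
Strategy: iterate y from -30 to 30, compute RHS = 17·y³ − 9, and check whether it is a (positive or negative) perfect cube.
Check small values of y:
  y = 0: RHS = -9 is not a perfect cube.
  y = 1: RHS = 8 = (2)³ ⇒ x = 2 works.
  y = -1: RHS = -26 is not a perfect cube.
  y = 2: RHS = 127 is not a perfect cube.
  y = -2: RHS = -145 is not a perfect cube.
  y = 3: RHS = 450 is not a perfect cube.
  y = -3: RHS = -468 is not a perfect cube.
Continuing the search up to |y| = 30 finds no further solutions beyond those listed.
Collected solutions: (2, 1).

Solutions (with |y| ≤ 30): (2, 1).


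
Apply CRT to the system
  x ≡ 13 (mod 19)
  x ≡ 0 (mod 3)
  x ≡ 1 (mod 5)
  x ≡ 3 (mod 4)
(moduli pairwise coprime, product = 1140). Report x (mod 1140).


Product of moduli M = 19 · 3 · 5 · 4 = 1140.
Merge one congruence at a time:
  Start: x ≡ 13 (mod 19).
  Combine with x ≡ 0 (mod 3); new modulus lcm = 57.
    Write x = 13 + 19·t and substitute into x ≡ 0 (mod 3): 19·t ≡ 0 − 13 = -13 (mod 3).
    Reduce coefficients mod 3: 1·t ≡ 2 (mod 3).
    So t ≡ 2 (mod 3).
    Then x = 13 + 19·2 = 51, valid modulo lcm(19, 3) = 57: x ≡ 51 (mod 57).
  Combine with x ≡ 1 (mod 5); new modulus lcm = 285.
    Write x = 51 + 57·t and substitute into x ≡ 1 (mod 5): 57·t ≡ 1 − 51 = -50 (mod 5).
    Reduce coefficients mod 5: 2·t ≡ 0 (mod 5).
    The inverse of 2 mod 5 is 3 (since 2·3 = 6 = 1·5 + 1), so t ≡ 3·0 = 0 ≡ 0 (mod 5).
    Then x = 51 + 57·0 = 51, valid modulo lcm(57, 5) = 285: x ≡ 51 (mod 285).
  Combine with x ≡ 3 (mod 4); new modulus lcm = 1140.
    Write x = 51 + 285·t and substitute into x ≡ 3 (mod 4): 285·t ≡ 3 − 51 = -48 (mod 4).
    Reduce coefficients mod 4: 1·t ≡ 0 (mod 4).
    So t ≡ 0 (mod 4).
    Then x = 51 + 285·0 = 51, valid modulo lcm(285, 4) = 1140: x ≡ 51 (mod 1140).
Verify against each original: 51 mod 19 = 13, 51 mod 3 = 0, 51 mod 5 = 1, 51 mod 4 = 3.

x ≡ 51 (mod 1140).


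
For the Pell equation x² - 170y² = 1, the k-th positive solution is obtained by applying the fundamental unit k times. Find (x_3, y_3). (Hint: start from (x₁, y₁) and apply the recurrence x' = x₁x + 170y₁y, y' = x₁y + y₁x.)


Step 1: Find the fundamental solution (x₁, y₁) of x² - 170y² = 1.
  Expand √170 as a continued fraction. a₀ = ⌊√170⌋ = 13; iterate m_{k+1} = d_k·a_k − m_k, d_{k+1} = (170 − m_{k+1}²)/d_k, a_{k+1} = ⌊(a₀ + m_{k+1})/d_{k+1}⌋ (starting m₀ = 0, d₀ = 1), with convergents p_k = a_k·p_{k-1} + p_{k-2}, q_k = a_k·q_{k-1} + q_{k-2} (p₋₁ = 1, q₋₁ = 0):
  k = 0: a₀ = 13; p₀/q₀ = 13/1; p₀² − 170·q₀² = 169 − 170 = -1.
  k = 1: m = 13, d = 1, a = ⌊(13 + 13)/1⌋ = 26; p/q = (26·13 + 1)/(26·1 + 0) = 339/26; p² − 170·q² = 114921 − 114920 = 1.
  The first convergent with p² − 170·q² = 1 gives the fundamental solution (x₁, y₁) = (339, 26).
Step 2: Apply the recurrence (x_{n+1}, y_{n+1}) = (x₁x_n + 170y₁y_n, x₁y_n + y₁x_n) repeatedly.
  From (x_1, y_1) = (339, 26): x_2 = 339·339 + 170·26·26 = 229841; y_2 = 339·26 + 26·339 = 17628.
  From (x_2, y_2) = (229841, 17628): x_3 = 339·229841 + 170·26·17628 = 155831859; y_3 = 339·17628 + 26·229841 = 11951758.
Step 3: Verify x_3² - 170·y_3² = 24283568279395881 - 24283568279395880 = 1 (should be 1). ✓

(x_1, y_1) = (339, 26); (x_3, y_3) = (155831859, 11951758).


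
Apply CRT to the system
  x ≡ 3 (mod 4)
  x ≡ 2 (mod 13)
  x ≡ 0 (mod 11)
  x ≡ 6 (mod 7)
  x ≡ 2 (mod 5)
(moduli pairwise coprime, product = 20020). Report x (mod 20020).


Product of moduli M = 4 · 13 · 11 · 7 · 5 = 20020.
Merge one congruence at a time:
  Start: x ≡ 3 (mod 4).
  Combine with x ≡ 2 (mod 13); new modulus lcm = 52.
    Write x = 3 + 4·t and substitute into x ≡ 2 (mod 13): 4·t ≡ 2 − 3 = -1 (mod 13).
    Reduce coefficients mod 13: 4·t ≡ 12 (mod 13).
    The inverse of 4 mod 13 is 10 (since 4·10 = 40 = 3·13 + 1), so t ≡ 10·12 = 120 ≡ 3 (mod 13).
    Then x = 3 + 4·3 = 15, valid modulo lcm(4, 13) = 52: x ≡ 15 (mod 52).
  Combine with x ≡ 0 (mod 11); new modulus lcm = 572.
    Write x = 15 + 52·t and substitute into x ≡ 0 (mod 11): 52·t ≡ 0 − 15 = -15 (mod 11).
    Reduce coefficients mod 11: 8·t ≡ 7 (mod 11).
    The inverse of 8 mod 11 is 7 (since 8·7 = 56 = 5·11 + 1), so t ≡ 7·7 = 49 ≡ 5 (mod 11).
    Then x = 15 + 52·5 = 275, valid modulo lcm(52, 11) = 572: x ≡ 275 (mod 572).
  Combine with x ≡ 6 (mod 7); new modulus lcm = 4004.
    Write x = 275 + 572·t and substitute into x ≡ 6 (mod 7): 572·t ≡ 6 − 275 = -269 (mod 7).
    Reduce coefficients mod 7: 5·t ≡ 4 (mod 7).
    The inverse of 5 mod 7 is 3 (since 5·3 = 15 = 2·7 + 1), so t ≡ 3·4 = 12 ≡ 5 (mod 7).
    Then x = 275 + 572·5 = 3135, valid modulo lcm(572, 7) = 4004: x ≡ 3135 (mod 4004).
  Combine with x ≡ 2 (mod 5); new modulus lcm = 20020.
    Write x = 3135 + 4004·t and substitute into x ≡ 2 (mod 5): 4004·t ≡ 2 − 3135 = -3133 (mod 5).
    Reduce coefficients mod 5: 4·t ≡ 2 (mod 5).
    The inverse of 4 mod 5 is 4 (since 4·4 = 16 = 3·5 + 1), so t ≡ 4·2 = 8 ≡ 3 (mod 5).
    Then x = 3135 + 4004·3 = 15147, valid modulo lcm(4004, 5) = 20020: x ≡ 15147 (mod 20020).
Verify against each original: 15147 mod 4 = 3, 15147 mod 13 = 2, 15147 mod 11 = 0, 15147 mod 7 = 6, 15147 mod 5 = 2.

x ≡ 15147 (mod 20020).


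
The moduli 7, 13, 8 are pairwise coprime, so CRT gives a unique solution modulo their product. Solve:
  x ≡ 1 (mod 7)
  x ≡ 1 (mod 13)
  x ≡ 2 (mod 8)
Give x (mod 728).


Moduli 7, 13, 8 are pairwise coprime; by CRT there is a unique solution modulo M = 7 · 13 · 8 = 728.
Solve pairwise, accumulating the modulus:
  Start with x ≡ 1 (mod 7).
  Combine with x ≡ 1 (mod 13): since gcd(7, 13) = 1, we get a unique residue mod 91.
    Write x = 1 + 7·t and substitute into x ≡ 1 (mod 13): 7·t ≡ 1 − 1 = 0 (mod 13).
    The inverse of 7 mod 13 is 2 (since 7·2 = 14 = 1·13 + 1), so t ≡ 2·0 = 0 ≡ 0 (mod 13).
    Then x = 1 + 7·0 = 1, valid modulo lcm(7, 13) = 91: x ≡ 1 (mod 91).
  Combine with x ≡ 2 (mod 8): since gcd(91, 8) = 1, we get a unique residue mod 728.
    Write x = 1 + 91·t and substitute into x ≡ 2 (mod 8): 91·t ≡ 2 − 1 = 1 (mod 8).
    Reduce coefficients mod 8: 3·t ≡ 1 (mod 8).
    The inverse of 3 mod 8 is 3 (since 3·3 = 9 = 1·8 + 1), so t ≡ 3·1 = 3 ≡ 3 (mod 8).
    Then x = 1 + 91·3 = 274, valid modulo lcm(91, 8) = 728: x ≡ 274 (mod 728).
Verify: 274 mod 7 = 1 ✓, 274 mod 13 = 1 ✓, 274 mod 8 = 2 ✓.

x ≡ 274 (mod 728).


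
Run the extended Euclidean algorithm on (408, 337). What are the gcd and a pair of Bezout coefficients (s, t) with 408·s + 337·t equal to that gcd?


Euclidean algorithm on (408, 337) — divide until remainder is 0:
  408 = 1 · 337 + 71
  337 = 4 · 71 + 53
  71 = 1 · 53 + 18
  53 = 2 · 18 + 17
  18 = 1 · 17 + 1
  17 = 17 · 1 + 0
gcd(408, 337) = 1.
Track Bezout coefficients alongside the remainders: start with r₀ = 408 = a·1 + b·0 (s = 1, t = 0) and r₁ = 337 = a·0 + b·1 (s = 0, t = 1); each new remainder r_{k+1} = r_{k-1} − q_k·r_k inherits s_{k+1} = s_{k-1} − q_k·s_k, t_{k+1} = t_{k-1} − q_k·t_k, so r_k = a·s_k + b·t_k at every step:
  q = 1: r = 71, s = 1 − 1·0 = 1, t = 0 − 1·1 = -1  (check: 408·1 + 337·(-1) = 71)
  q = 4: r = 53, s = 0 − 4·1 = -4, t = 1 − 4·(-1) = 5  (check: 408·(-4) + 337·5 = 53)
  q = 1: r = 18, s = 1 − 1·(-4) = 5, t = -1 − 1·5 = -6  (check: 408·5 + 337·(-6) = 18)
  q = 2: r = 17, s = -4 − 2·5 = -14, t = 5 − 2·(-6) = 17  (check: 408·(-14) + 337·17 = 17)
  q = 1: r = 1, s = 5 − 1·(-14) = 19, t = -6 − 1·17 = -23  (check: 408·19 + 337·(-23) = 1)
The row with r = 1 (the gcd) gives the Bezout coefficients s = 19, t = -23.
Result: 408 · (19) + 337 · (-23) = 1.

gcd(408, 337) = 1; s = 19, t = -23 (check: 408·19 + 337·(-23) = 1).


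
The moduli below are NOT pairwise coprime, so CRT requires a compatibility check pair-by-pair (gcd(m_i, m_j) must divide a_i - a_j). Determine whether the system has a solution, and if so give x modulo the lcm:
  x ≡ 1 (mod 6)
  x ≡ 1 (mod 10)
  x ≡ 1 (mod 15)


Moduli 6, 10, 15 are not pairwise coprime, so CRT works modulo lcm(m_i) when all pairwise compatibility conditions hold.
Pairwise compatibility: gcd(m_i, m_j) must divide a_i - a_j for every pair.
Merge one congruence at a time:
  Start: x ≡ 1 (mod 6).
  Combine with x ≡ 1 (mod 10): gcd(6, 10) = 2; 1 - 1 = 0, which IS divisible by 2, so compatible.
    Write x = 1 + 6·t and substitute into x ≡ 1 (mod 10): 6·t ≡ 1 − 1 = 0 (mod 10).
    Divide the congruence (and modulus) by g = 2: 3·t ≡ 0 (mod 5).
    The inverse of 3 mod 5 is 2 (since 3·2 = 6 = 1·5 + 1), so t ≡ 2·0 = 0 ≡ 0 (mod 5).
    Then x = 1 + 6·0 = 1, valid modulo lcm(6, 10) = 30: x ≡ 1 (mod 30).
  Combine with x ≡ 1 (mod 15): gcd(30, 15) = 15; 1 - 1 = 0, which IS divisible by 15, so compatible.
    Write x = 1 + 30·t and substitute into x ≡ 1 (mod 15): 30·t ≡ 1 − 1 = 0 (mod 15).
    Divide the congruence (and modulus) by g = 15: 2·t ≡ 0 (mod 1).
    Modulo 1 every t works; take t = 0.
    Then x = 1 + 30·0 = 1, valid modulo lcm(30, 15) = 30: x ≡ 1 (mod 30).
Verify: 1 mod 6 = 1, 1 mod 10 = 1, 1 mod 15 = 1.

x ≡ 1 (mod 30).


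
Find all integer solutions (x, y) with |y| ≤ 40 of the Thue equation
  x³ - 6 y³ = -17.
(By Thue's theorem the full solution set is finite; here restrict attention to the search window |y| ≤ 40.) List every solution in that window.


The equation is x³ - 6y³ = -17. For fixed y, x³ = 6·y³ − 17, so a solution requires the RHS to be a perfect cube.
Strategy: iterate y from -40 to 40, compute RHS = 6·y³ − 17, and check whether it is a (positive or negative) perfect cube.
Check small values of y:
  y = 0: RHS = -17 is not a perfect cube.
  y = 1: RHS = -11 is not a perfect cube.
  y = -1: RHS = -23 is not a perfect cube.
  y = 2: RHS = 31 is not a perfect cube.
  y = -2: RHS = -65 is not a perfect cube.
  y = 3: RHS = 145 is not a perfect cube.
  y = -3: RHS = -179 is not a perfect cube.
Continuing the search up to |y| = 40 finds no solutions either.
No (x, y) in the scanned range satisfies the equation.

No integer solutions with |y| ≤ 40.


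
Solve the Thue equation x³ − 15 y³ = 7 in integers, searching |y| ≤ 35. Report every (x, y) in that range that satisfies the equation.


The equation is x³ - 15y³ = 7. For fixed y, x³ = 15·y³ + 7, so a solution requires the RHS to be a perfect cube.
Strategy: iterate y from -35 to 35, compute RHS = 15·y³ + 7, and check whether it is a (positive or negative) perfect cube.
Check small values of y:
  y = 0: RHS = 7 is not a perfect cube.
  y = 1: RHS = 22 is not a perfect cube.
  y = -1: RHS = -8 = (-2)³ ⇒ x = -2 works.
  y = 2: RHS = 127 is not a perfect cube.
  y = -2: RHS = -113 is not a perfect cube.
  y = 3: RHS = 412 is not a perfect cube.
  y = -3: RHS = -398 is not a perfect cube.
Continuing the search up to |y| = 35 finds no further solutions beyond those listed.
Collected solutions: (-2, -1).

Solutions (with |y| ≤ 35): (-2, -1).


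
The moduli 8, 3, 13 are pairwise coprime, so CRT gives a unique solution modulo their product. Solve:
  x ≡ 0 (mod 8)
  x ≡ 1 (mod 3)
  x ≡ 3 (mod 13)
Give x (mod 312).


Moduli 8, 3, 13 are pairwise coprime; by CRT there is a unique solution modulo M = 8 · 3 · 13 = 312.
Solve pairwise, accumulating the modulus:
  Start with x ≡ 0 (mod 8).
  Combine with x ≡ 1 (mod 3): since gcd(8, 3) = 1, we get a unique residue mod 24.
    Write x = 0 + 8·t and substitute into x ≡ 1 (mod 3): 8·t ≡ 1 − 0 = 1 (mod 3).
    Reduce coefficients mod 3: 2·t ≡ 1 (mod 3).
    The inverse of 2 mod 3 is 2 (since 2·2 = 4 = 1·3 + 1), so t ≡ 2·1 = 2 ≡ 2 (mod 3).
    Then x = 0 + 8·2 = 16, valid modulo lcm(8, 3) = 24: x ≡ 16 (mod 24).
  Combine with x ≡ 3 (mod 13): since gcd(24, 13) = 1, we get a unique residue mod 312.
    Write x = 16 + 24·t and substitute into x ≡ 3 (mod 13): 24·t ≡ 3 − 16 = -13 (mod 13).
    Reduce coefficients mod 13: 11·t ≡ 0 (mod 13).
    The inverse of 11 mod 13 is 6 (since 11·6 = 66 = 5·13 + 1), so t ≡ 6·0 = 0 ≡ 0 (mod 13).
    Then x = 16 + 24·0 = 16, valid modulo lcm(24, 13) = 312: x ≡ 16 (mod 312).
Verify: 16 mod 8 = 0 ✓, 16 mod 3 = 1 ✓, 16 mod 13 = 3 ✓.

x ≡ 16 (mod 312).


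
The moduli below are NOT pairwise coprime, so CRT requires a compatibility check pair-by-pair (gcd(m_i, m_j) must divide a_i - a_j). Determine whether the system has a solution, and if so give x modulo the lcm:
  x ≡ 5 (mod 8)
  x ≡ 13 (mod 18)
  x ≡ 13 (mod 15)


Moduli 8, 18, 15 are not pairwise coprime, so CRT works modulo lcm(m_i) when all pairwise compatibility conditions hold.
Pairwise compatibility: gcd(m_i, m_j) must divide a_i - a_j for every pair.
Merge one congruence at a time:
  Start: x ≡ 5 (mod 8).
  Combine with x ≡ 13 (mod 18): gcd(8, 18) = 2; 13 - 5 = 8, which IS divisible by 2, so compatible.
    Write x = 5 + 8·t and substitute into x ≡ 13 (mod 18): 8·t ≡ 13 − 5 = 8 (mod 18).
    Divide the congruence (and modulus) by g = 2: 4·t ≡ 4 (mod 9).
    The inverse of 4 mod 9 is 7 (since 4·7 = 28 = 3·9 + 1), so t ≡ 7·4 = 28 ≡ 1 (mod 9).
    Then x = 5 + 8·1 = 13, valid modulo lcm(8, 18) = 72: x ≡ 13 (mod 72).
  Combine with x ≡ 13 (mod 15): gcd(72, 15) = 3; 13 - 13 = 0, which IS divisible by 3, so compatible.
    Write x = 13 + 72·t and substitute into x ≡ 13 (mod 15): 72·t ≡ 13 − 13 = 0 (mod 15).
    Divide the congruence (and modulus) by g = 3: 24·t ≡ 0 (mod 5).
    Reduce coefficients mod 5: 4·t ≡ 0 (mod 5).
    The inverse of 4 mod 5 is 4 (since 4·4 = 16 = 3·5 + 1), so t ≡ 4·0 = 0 ≡ 0 (mod 5).
    Then x = 13 + 72·0 = 13, valid modulo lcm(72, 15) = 360: x ≡ 13 (mod 360).
Verify: 13 mod 8 = 5, 13 mod 18 = 13, 13 mod 15 = 13.

x ≡ 13 (mod 360).


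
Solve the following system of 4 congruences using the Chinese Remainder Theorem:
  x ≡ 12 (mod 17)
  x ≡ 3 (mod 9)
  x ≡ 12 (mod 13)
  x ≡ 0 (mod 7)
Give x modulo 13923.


Product of moduli M = 17 · 9 · 13 · 7 = 13923.
Merge one congruence at a time:
  Start: x ≡ 12 (mod 17).
  Combine with x ≡ 3 (mod 9); new modulus lcm = 153.
    Write x = 12 + 17·t and substitute into x ≡ 3 (mod 9): 17·t ≡ 3 − 12 = -9 (mod 9).
    Reduce coefficients mod 9: 8·t ≡ 0 (mod 9).
    The inverse of 8 mod 9 is 8 (since 8·8 = 64 = 7·9 + 1), so t ≡ 8·0 = 0 ≡ 0 (mod 9).
    Then x = 12 + 17·0 = 12, valid modulo lcm(17, 9) = 153: x ≡ 12 (mod 153).
  Combine with x ≡ 12 (mod 13); new modulus lcm = 1989.
    Write x = 12 + 153·t and substitute into x ≡ 12 (mod 13): 153·t ≡ 12 − 12 = 0 (mod 13).
    Reduce coefficients mod 13: 10·t ≡ 0 (mod 13).
    The inverse of 10 mod 13 is 4 (since 10·4 = 40 = 3·13 + 1), so t ≡ 4·0 = 0 ≡ 0 (mod 13).
    Then x = 12 + 153·0 = 12, valid modulo lcm(153, 13) = 1989: x ≡ 12 (mod 1989).
  Combine with x ≡ 0 (mod 7); new modulus lcm = 13923.
    Write x = 12 + 1989·t and substitute into x ≡ 0 (mod 7): 1989·t ≡ 0 − 12 = -12 (mod 7).
    Reduce coefficients mod 7: 1·t ≡ 2 (mod 7).
    So t ≡ 2 (mod 7).
    Then x = 12 + 1989·2 = 3990, valid modulo lcm(1989, 7) = 13923: x ≡ 3990 (mod 13923).
Verify against each original: 3990 mod 17 = 12, 3990 mod 9 = 3, 3990 mod 13 = 12, 3990 mod 7 = 0.

x ≡ 3990 (mod 13923).


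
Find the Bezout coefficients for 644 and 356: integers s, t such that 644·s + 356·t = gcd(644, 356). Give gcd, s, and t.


Euclidean algorithm on (644, 356) — divide until remainder is 0:
  644 = 1 · 356 + 288
  356 = 1 · 288 + 68
  288 = 4 · 68 + 16
  68 = 4 · 16 + 4
  16 = 4 · 4 + 0
gcd(644, 356) = 4.
Track Bezout coefficients alongside the remainders: start with r₀ = 644 = a·1 + b·0 (s = 1, t = 0) and r₁ = 356 = a·0 + b·1 (s = 0, t = 1); each new remainder r_{k+1} = r_{k-1} − q_k·r_k inherits s_{k+1} = s_{k-1} − q_k·s_k, t_{k+1} = t_{k-1} − q_k·t_k, so r_k = a·s_k + b·t_k at every step:
  q = 1: r = 288, s = 1 − 1·0 = 1, t = 0 − 1·1 = -1  (check: 644·1 + 356·(-1) = 288)
  q = 1: r = 68, s = 0 − 1·1 = -1, t = 1 − 1·(-1) = 2  (check: 644·(-1) + 356·2 = 68)
  q = 4: r = 16, s = 1 − 4·(-1) = 5, t = -1 − 4·2 = -9  (check: 644·5 + 356·(-9) = 16)
  q = 4: r = 4, s = -1 − 4·5 = -21, t = 2 − 4·(-9) = 38  (check: 644·(-21) + 356·38 = 4)
The row with r = 4 (the gcd) gives the Bezout coefficients s = -21, t = 38.
Result: 644 · (-21) + 356 · (38) = 4.

gcd(644, 356) = 4; s = -21, t = 38 (check: 644·(-21) + 356·38 = 4).


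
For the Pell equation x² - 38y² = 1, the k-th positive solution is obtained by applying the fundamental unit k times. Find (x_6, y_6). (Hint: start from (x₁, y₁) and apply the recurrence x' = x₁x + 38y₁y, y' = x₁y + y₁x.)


Step 1: Find the fundamental solution (x₁, y₁) of x² - 38y² = 1.
  Expand √38 as a continued fraction. a₀ = ⌊√38⌋ = 6; iterate m_{k+1} = d_k·a_k − m_k, d_{k+1} = (38 − m_{k+1}²)/d_k, a_{k+1} = ⌊(a₀ + m_{k+1})/d_{k+1}⌋ (starting m₀ = 0, d₀ = 1), with convergents p_k = a_k·p_{k-1} + p_{k-2}, q_k = a_k·q_{k-1} + q_{k-2} (p₋₁ = 1, q₋₁ = 0):
  k = 0: a₀ = 6; p₀/q₀ = 6/1; p₀² − 38·q₀² = 36 − 38 = -2.
  k = 1: m = 6, d = 2, a = ⌊(6 + 6)/2⌋ = 6; p/q = (6·6 + 1)/(6·1 + 0) = 37/6; p² − 38·q² = 1369 − 1368 = 1.
  The first convergent with p² − 38·q² = 1 gives the fundamental solution (x₁, y₁) = (37, 6).
Step 2: Apply the recurrence (x_{n+1}, y_{n+1}) = (x₁x_n + 38y₁y_n, x₁y_n + y₁x_n) repeatedly.
  From (x_1, y_1) = (37, 6): x_2 = 37·37 + 38·6·6 = 2737; y_2 = 37·6 + 6·37 = 444.
  From (x_2, y_2) = (2737, 444): x_3 = 37·2737 + 38·6·444 = 202501; y_3 = 37·444 + 6·2737 = 32850.
  From (x_3, y_3) = (202501, 32850): x_4 = 37·202501 + 38·6·32850 = 14982337; y_4 = 37·32850 + 6·202501 = 2430456.
  From (x_4, y_4) = (14982337, 2430456): x_5 = 37·14982337 + 38·6·2430456 = 1108490437; y_5 = 37·2430456 + 6·14982337 = 179820894.
  From (x_5, y_5) = (1108490437, 179820894): x_6 = 37·1108490437 + 38·6·179820894 = 82013310001; y_6 = 37·179820894 + 6·1108490437 = 13304315700.
Step 3: Verify x_6² - 38·y_6² = 6726183017320126620001 - 6726183017320126620000 = 1 (should be 1). ✓

(x_1, y_1) = (37, 6); (x_6, y_6) = (82013310001, 13304315700).


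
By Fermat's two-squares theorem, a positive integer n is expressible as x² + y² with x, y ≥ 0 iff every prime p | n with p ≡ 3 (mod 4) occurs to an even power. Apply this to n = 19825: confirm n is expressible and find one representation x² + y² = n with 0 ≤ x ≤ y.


Step 1: Factor n = 19825 = 5^2 · 13 · 61.
Step 2: Check the mod-4 condition on each prime factor: 5 ≡ 1 (mod 4), exponent 2; 13 ≡ 1 (mod 4), exponent 1; 61 ≡ 1 (mod 4), exponent 1.
All primes ≡ 3 (mod 4) appear to even exponent (or don't appear), so by the two-squares theorem n IS expressible as a sum of two squares.
Step 3: Build a representation. Group n = k² · m with k = 5 and m = 13 · 61 = 793 (a product of primes ≡ 1 (mod 4)); a representation of m scales to one of n via (k·x)² + (k·y)² = k²(x² + y²). Each prime p ≡ 1 (mod 4) is itself a sum of two squares; find a² by testing p − a² for a perfect square:
  13: 13 − 1² = 12, 13 − 2² = 9 = 3² ⇒ 13 = 2² + 3².
  61: 61 − 1² = 60, 61 − 2² = 57, 61 − 3² = 52, 61 − 4² = 45, 61 − 5² = 36 = 6² ⇒ 61 = 5² + 6².
  Combine using the Brahmagupta–Fibonacci identity (a² + b²)(c² + d²) = (ac − bd)² + (ad + bc)² = (ac + bd)² + (ad − bc)²:
  13 · 61 = 793: from (2² + 3²)(5² + 6²), take (2·5 − 3·6, 2·6 + 3·5) = (10 − 18, 12 + 15) = (-8, 27); dropping signs (only squares matter) gives (8, 27); check 8² + 27² = 64 + 729 = 793 ✓.
  Scale by k = 5: (5·8, 5·27) = (40, 135).
Step 4: Order so x ≤ y and verify: 40² + 135² = 1600 + 18225 = 19825 = n. ✓

n = 19825 = 40² + 135² (one valid representation with x ≤ y).


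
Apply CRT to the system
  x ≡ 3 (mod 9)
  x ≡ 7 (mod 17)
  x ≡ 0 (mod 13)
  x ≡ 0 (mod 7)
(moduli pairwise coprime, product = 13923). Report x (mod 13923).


Product of moduli M = 9 · 17 · 13 · 7 = 13923.
Merge one congruence at a time:
  Start: x ≡ 3 (mod 9).
  Combine with x ≡ 7 (mod 17); new modulus lcm = 153.
    Write x = 3 + 9·t and substitute into x ≡ 7 (mod 17): 9·t ≡ 7 − 3 = 4 (mod 17).
    The inverse of 9 mod 17 is 2 (since 9·2 = 18 = 1·17 + 1), so t ≡ 2·4 = 8 ≡ 8 (mod 17).
    Then x = 3 + 9·8 = 75, valid modulo lcm(9, 17) = 153: x ≡ 75 (mod 153).
  Combine with x ≡ 0 (mod 13); new modulus lcm = 1989.
    Write x = 75 + 153·t and substitute into x ≡ 0 (mod 13): 153·t ≡ 0 − 75 = -75 (mod 13).
    Reduce coefficients mod 13: 10·t ≡ 3 (mod 13).
    The inverse of 10 mod 13 is 4 (since 10·4 = 40 = 3·13 + 1), so t ≡ 4·3 = 12 ≡ 12 (mod 13).
    Then x = 75 + 153·12 = 1911, valid modulo lcm(153, 13) = 1989: x ≡ 1911 (mod 1989).
  Combine with x ≡ 0 (mod 7); new modulus lcm = 13923.
    Write x = 1911 + 1989·t and substitute into x ≡ 0 (mod 7): 1989·t ≡ 0 − 1911 = -1911 (mod 7).
    Reduce coefficients mod 7: 1·t ≡ 0 (mod 7).
    So t ≡ 0 (mod 7).
    Then x = 1911 + 1989·0 = 1911, valid modulo lcm(1989, 7) = 13923: x ≡ 1911 (mod 13923).
Verify against each original: 1911 mod 9 = 3, 1911 mod 17 = 7, 1911 mod 13 = 0, 1911 mod 7 = 0.

x ≡ 1911 (mod 13923).


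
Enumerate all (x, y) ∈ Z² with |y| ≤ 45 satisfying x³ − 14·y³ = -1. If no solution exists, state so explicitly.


The equation is x³ - 14y³ = -1. For fixed y, x³ = 14·y³ − 1, so a solution requires the RHS to be a perfect cube.
Strategy: iterate y from -45 to 45, compute RHS = 14·y³ − 1, and check whether it is a (positive or negative) perfect cube.
Check small values of y:
  y = 0: RHS = -1 = (-1)³ ⇒ x = -1 works.
  y = 1: RHS = 13 is not a perfect cube.
  y = -1: RHS = -15 is not a perfect cube.
  y = 2: RHS = 111 is not a perfect cube.
  y = -2: RHS = -113 is not a perfect cube.
  y = 3: RHS = 377 is not a perfect cube.
  y = -3: RHS = -379 is not a perfect cube.
Continuing the search up to |y| = 45 finds no further solutions beyond those listed.
Collected solutions: (-1, 0).

Solutions (with |y| ≤ 45): (-1, 0).


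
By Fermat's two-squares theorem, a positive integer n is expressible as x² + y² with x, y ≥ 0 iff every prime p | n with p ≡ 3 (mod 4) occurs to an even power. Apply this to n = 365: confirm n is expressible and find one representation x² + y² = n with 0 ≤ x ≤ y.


Step 1: Factor n = 365 = 5 · 73.
Step 2: Check the mod-4 condition on each prime factor: 5 ≡ 1 (mod 4), exponent 1; 73 ≡ 1 (mod 4), exponent 1.
All primes ≡ 3 (mod 4) appear to even exponent (or don't appear), so by the two-squares theorem n IS expressible as a sum of two squares.
Step 3: Build a representation. Here n = 5 · 73 is a product of primes ≡ 1 (mod 4). Each prime p ≡ 1 (mod 4) is itself a sum of two squares; find a² by testing p − a² for a perfect square:
  5: 5 − 1² = 4 = 2² ⇒ 5 = 1² + 2².
  73: 73 − 1² = 72, 73 − 2² = 69, 73 − 3² = 64 = 8² ⇒ 73 = 3² + 8².
  Combine using the Brahmagupta–Fibonacci identity (a² + b²)(c² + d²) = (ac − bd)² + (ad + bc)² = (ac + bd)² + (ad − bc)²:
  5 · 73 = 365: from (1² + 2²)(3² + 8²), take (1·3 − 2·8, 1·8 + 2·3) = (3 − 16, 8 + 6) = (-13, 14); dropping signs (only squares matter) gives (13, 14); check 13² + 14² = 169 + 196 = 365 ✓.
Step 4: Order so x ≤ y and verify: 13² + 14² = 169 + 196 = 365 = n. ✓

n = 365 = 13² + 14² (one valid representation with x ≤ y).


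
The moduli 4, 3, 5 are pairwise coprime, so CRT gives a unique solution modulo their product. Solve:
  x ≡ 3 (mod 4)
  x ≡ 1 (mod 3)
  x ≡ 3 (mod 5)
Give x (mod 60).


Moduli 4, 3, 5 are pairwise coprime; by CRT there is a unique solution modulo M = 4 · 3 · 5 = 60.
Solve pairwise, accumulating the modulus:
  Start with x ≡ 3 (mod 4).
  Combine with x ≡ 1 (mod 3): since gcd(4, 3) = 1, we get a unique residue mod 12.
    Write x = 3 + 4·t and substitute into x ≡ 1 (mod 3): 4·t ≡ 1 − 3 = -2 (mod 3).
    Reduce coefficients mod 3: 1·t ≡ 1 (mod 3).
    So t ≡ 1 (mod 3).
    Then x = 3 + 4·1 = 7, valid modulo lcm(4, 3) = 12: x ≡ 7 (mod 12).
  Combine with x ≡ 3 (mod 5): since gcd(12, 5) = 1, we get a unique residue mod 60.
    Write x = 7 + 12·t and substitute into x ≡ 3 (mod 5): 12·t ≡ 3 − 7 = -4 (mod 5).
    Reduce coefficients mod 5: 2·t ≡ 1 (mod 5).
    The inverse of 2 mod 5 is 3 (since 2·3 = 6 = 1·5 + 1), so t ≡ 3·1 = 3 ≡ 3 (mod 5).
    Then x = 7 + 12·3 = 43, valid modulo lcm(12, 5) = 60: x ≡ 43 (mod 60).
Verify: 43 mod 4 = 3 ✓, 43 mod 3 = 1 ✓, 43 mod 5 = 3 ✓.

x ≡ 43 (mod 60).


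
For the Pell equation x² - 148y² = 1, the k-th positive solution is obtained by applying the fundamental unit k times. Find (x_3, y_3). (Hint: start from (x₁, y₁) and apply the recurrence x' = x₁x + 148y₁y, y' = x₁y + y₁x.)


Step 1: Find the fundamental solution (x₁, y₁) of x² - 148y² = 1.
  Expand √148 as a continued fraction. a₀ = ⌊√148⌋ = 12; iterate m_{k+1} = d_k·a_k − m_k, d_{k+1} = (148 − m_{k+1}²)/d_k, a_{k+1} = ⌊(a₀ + m_{k+1})/d_{k+1}⌋ (starting m₀ = 0, d₀ = 1), with convergents p_k = a_k·p_{k-1} + p_{k-2}, q_k = a_k·q_{k-1} + q_{k-2} (p₋₁ = 1, q₋₁ = 0):
  k = 0: a₀ = 12; p₀/q₀ = 12/1; p₀² − 148·q₀² = 144 − 148 = -4.
  k = 1: m = 12, d = 4, a = ⌊(12 + 12)/4⌋ = 6; p/q = (6·12 + 1)/(6·1 + 0) = 73/6; p² − 148·q² = 5329 − 5328 = 1.
  The first convergent with p² − 148·q² = 1 gives the fundamental solution (x₁, y₁) = (73, 6).
Step 2: Apply the recurrence (x_{n+1}, y_{n+1}) = (x₁x_n + 148y₁y_n, x₁y_n + y₁x_n) repeatedly.
  From (x_1, y_1) = (73, 6): x_2 = 73·73 + 148·6·6 = 10657; y_2 = 73·6 + 6·73 = 876.
  From (x_2, y_2) = (10657, 876): x_3 = 73·10657 + 148·6·876 = 1555849; y_3 = 73·876 + 6·10657 = 127890.
Step 3: Verify x_3² - 148·y_3² = 2420666110801 - 2420666110800 = 1 (should be 1). ✓

(x_1, y_1) = (73, 6); (x_3, y_3) = (1555849, 127890).


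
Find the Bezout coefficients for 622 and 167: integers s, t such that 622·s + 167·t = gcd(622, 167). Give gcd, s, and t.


Euclidean algorithm on (622, 167) — divide until remainder is 0:
  622 = 3 · 167 + 121
  167 = 1 · 121 + 46
  121 = 2 · 46 + 29
  46 = 1 · 29 + 17
  29 = 1 · 17 + 12
  17 = 1 · 12 + 5
  12 = 2 · 5 + 2
  5 = 2 · 2 + 1
  2 = 2 · 1 + 0
gcd(622, 167) = 1.
Track Bezout coefficients alongside the remainders: start with r₀ = 622 = a·1 + b·0 (s = 1, t = 0) and r₁ = 167 = a·0 + b·1 (s = 0, t = 1); each new remainder r_{k+1} = r_{k-1} − q_k·r_k inherits s_{k+1} = s_{k-1} − q_k·s_k, t_{k+1} = t_{k-1} − q_k·t_k, so r_k = a·s_k + b·t_k at every step:
  q = 3: r = 121, s = 1 − 3·0 = 1, t = 0 − 3·1 = -3  (check: 622·1 + 167·(-3) = 121)
  q = 1: r = 46, s = 0 − 1·1 = -1, t = 1 − 1·(-3) = 4  (check: 622·(-1) + 167·4 = 46)
  q = 2: r = 29, s = 1 − 2·(-1) = 3, t = -3 − 2·4 = -11  (check: 622·3 + 167·(-11) = 29)
  q = 1: r = 17, s = -1 − 1·3 = -4, t = 4 − 1·(-11) = 15  (check: 622·(-4) + 167·15 = 17)
  q = 1: r = 12, s = 3 − 1·(-4) = 7, t = -11 − 1·15 = -26  (check: 622·7 + 167·(-26) = 12)
  q = 1: r = 5, s = -4 − 1·7 = -11, t = 15 − 1·(-26) = 41  (check: 622·(-11) + 167·41 = 5)
  q = 2: r = 2, s = 7 − 2·(-11) = 29, t = -26 − 2·41 = -108  (check: 622·29 + 167·(-108) = 2)
  q = 2: r = 1, s = -11 − 2·29 = -69, t = 41 − 2·(-108) = 257  (check: 622·(-69) + 167·257 = 1)
The row with r = 1 (the gcd) gives the Bezout coefficients s = -69, t = 257.
Result: 622 · (-69) + 167 · (257) = 1.

gcd(622, 167) = 1; s = -69, t = 257 (check: 622·(-69) + 167·257 = 1).


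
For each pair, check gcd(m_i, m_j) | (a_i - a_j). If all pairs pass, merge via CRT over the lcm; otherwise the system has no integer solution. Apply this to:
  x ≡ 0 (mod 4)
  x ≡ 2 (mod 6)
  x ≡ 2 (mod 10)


Moduli 4, 6, 10 are not pairwise coprime, so CRT works modulo lcm(m_i) when all pairwise compatibility conditions hold.
Pairwise compatibility: gcd(m_i, m_j) must divide a_i - a_j for every pair.
Merge one congruence at a time:
  Start: x ≡ 0 (mod 4).
  Combine with x ≡ 2 (mod 6): gcd(4, 6) = 2; 2 - 0 = 2, which IS divisible by 2, so compatible.
    Write x = 0 + 4·t and substitute into x ≡ 2 (mod 6): 4·t ≡ 2 − 0 = 2 (mod 6).
    Divide the congruence (and modulus) by g = 2: 2·t ≡ 1 (mod 3).
    The inverse of 2 mod 3 is 2 (since 2·2 = 4 = 1·3 + 1), so t ≡ 2·1 = 2 ≡ 2 (mod 3).
    Then x = 0 + 4·2 = 8, valid modulo lcm(4, 6) = 12: x ≡ 8 (mod 12).
  Combine with x ≡ 2 (mod 10): gcd(12, 10) = 2; 2 - 8 = -6, which IS divisible by 2, so compatible.
    Write x = 8 + 12·t and substitute into x ≡ 2 (mod 10): 12·t ≡ 2 − 8 = -6 (mod 10).
    Divide the congruence (and modulus) by g = 2: 6·t ≡ -3 (mod 5).
    Reduce coefficients mod 5: 1·t ≡ 2 (mod 5).
    So t ≡ 2 (mod 5).
    Then x = 8 + 12·2 = 32, valid modulo lcm(12, 10) = 60: x ≡ 32 (mod 60).
Verify: 32 mod 4 = 0, 32 mod 6 = 2, 32 mod 10 = 2.

x ≡ 32 (mod 60).


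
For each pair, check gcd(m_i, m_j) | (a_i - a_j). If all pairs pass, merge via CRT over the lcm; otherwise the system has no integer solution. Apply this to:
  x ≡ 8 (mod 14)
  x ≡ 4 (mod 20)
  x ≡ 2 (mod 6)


Moduli 14, 20, 6 are not pairwise coprime, so CRT works modulo lcm(m_i) when all pairwise compatibility conditions hold.
Pairwise compatibility: gcd(m_i, m_j) must divide a_i - a_j for every pair.
Merge one congruence at a time:
  Start: x ≡ 8 (mod 14).
  Combine with x ≡ 4 (mod 20): gcd(14, 20) = 2; 4 - 8 = -4, which IS divisible by 2, so compatible.
    Write x = 8 + 14·t and substitute into x ≡ 4 (mod 20): 14·t ≡ 4 − 8 = -4 (mod 20).
    Divide the congruence (and modulus) by g = 2: 7·t ≡ -2 (mod 10).
    Reduce coefficients mod 10: 7·t ≡ 8 (mod 10).
    The inverse of 7 mod 10 is 3 (since 7·3 = 21 = 2·10 + 1), so t ≡ 3·8 = 24 ≡ 4 (mod 10).
    Then x = 8 + 14·4 = 64, valid modulo lcm(14, 20) = 140: x ≡ 64 (mod 140).
  Combine with x ≡ 2 (mod 6): gcd(140, 6) = 2; 2 - 64 = -62, which IS divisible by 2, so compatible.
    Write x = 64 + 140·t and substitute into x ≡ 2 (mod 6): 140·t ≡ 2 − 64 = -62 (mod 6).
    Divide the congruence (and modulus) by g = 2: 70·t ≡ -31 (mod 3).
    Reduce coefficients mod 3: 1·t ≡ 2 (mod 3).
    So t ≡ 2 (mod 3).
    Then x = 64 + 140·2 = 344, valid modulo lcm(140, 6) = 420: x ≡ 344 (mod 420).
Verify: 344 mod 14 = 8, 344 mod 20 = 4, 344 mod 6 = 2.

x ≡ 344 (mod 420).


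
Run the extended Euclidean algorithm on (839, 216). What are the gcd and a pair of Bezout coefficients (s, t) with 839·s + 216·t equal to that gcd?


Euclidean algorithm on (839, 216) — divide until remainder is 0:
  839 = 3 · 216 + 191
  216 = 1 · 191 + 25
  191 = 7 · 25 + 16
  25 = 1 · 16 + 9
  16 = 1 · 9 + 7
  9 = 1 · 7 + 2
  7 = 3 · 2 + 1
  2 = 2 · 1 + 0
gcd(839, 216) = 1.
Track Bezout coefficients alongside the remainders: start with r₀ = 839 = a·1 + b·0 (s = 1, t = 0) and r₁ = 216 = a·0 + b·1 (s = 0, t = 1); each new remainder r_{k+1} = r_{k-1} − q_k·r_k inherits s_{k+1} = s_{k-1} − q_k·s_k, t_{k+1} = t_{k-1} − q_k·t_k, so r_k = a·s_k + b·t_k at every step:
  q = 3: r = 191, s = 1 − 3·0 = 1, t = 0 − 3·1 = -3  (check: 839·1 + 216·(-3) = 191)
  q = 1: r = 25, s = 0 − 1·1 = -1, t = 1 − 1·(-3) = 4  (check: 839·(-1) + 216·4 = 25)
  q = 7: r = 16, s = 1 − 7·(-1) = 8, t = -3 − 7·4 = -31  (check: 839·8 + 216·(-31) = 16)
  q = 1: r = 9, s = -1 − 1·8 = -9, t = 4 − 1·(-31) = 35  (check: 839·(-9) + 216·35 = 9)
  q = 1: r = 7, s = 8 − 1·(-9) = 17, t = -31 − 1·35 = -66  (check: 839·17 + 216·(-66) = 7)
  q = 1: r = 2, s = -9 − 1·17 = -26, t = 35 − 1·(-66) = 101  (check: 839·(-26) + 216·101 = 2)
  q = 3: r = 1, s = 17 − 3·(-26) = 95, t = -66 − 3·101 = -369  (check: 839·95 + 216·(-369) = 1)
The row with r = 1 (the gcd) gives the Bezout coefficients s = 95, t = -369.
Result: 839 · (95) + 216 · (-369) = 1.

gcd(839, 216) = 1; s = 95, t = -369 (check: 839·95 + 216·(-369) = 1).


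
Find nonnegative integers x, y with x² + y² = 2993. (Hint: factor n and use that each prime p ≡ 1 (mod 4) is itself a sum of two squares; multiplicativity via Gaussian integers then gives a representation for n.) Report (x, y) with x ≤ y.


Step 1: Factor n = 2993 = 41 · 73.
Step 2: Check the mod-4 condition on each prime factor: 41 ≡ 1 (mod 4), exponent 1; 73 ≡ 1 (mod 4), exponent 1.
All primes ≡ 3 (mod 4) appear to even exponent (or don't appear), so by the two-squares theorem n IS expressible as a sum of two squares.
Step 3: Build a representation. Here n = 41 · 73 is a product of primes ≡ 1 (mod 4). Each prime p ≡ 1 (mod 4) is itself a sum of two squares; find a² by testing p − a² for a perfect square:
  41: 41 − 1² = 40, 41 − 2² = 37, 41 − 3² = 32, 41 − 4² = 25 = 5² ⇒ 41 = 4² + 5².
  73: 73 − 1² = 72, 73 − 2² = 69, 73 − 3² = 64 = 8² ⇒ 73 = 3² + 8².
  Combine using the Brahmagupta–Fibonacci identity (a² + b²)(c² + d²) = (ac − bd)² + (ad + bc)² = (ac + bd)² + (ad − bc)²:
  41 · 73 = 2993: from (4² + 5²)(3² + 8²), take (4·3 − 5·8, 4·8 + 5·3) = (12 − 40, 32 + 15) = (-28, 47); dropping signs (only squares matter) gives (28, 47); check 28² + 47² = 784 + 2209 = 2993 ✓.
Step 4: Order so x ≤ y and verify: 28² + 47² = 784 + 2209 = 2993 = n. ✓

n = 2993 = 28² + 47² (one valid representation with x ≤ y).
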